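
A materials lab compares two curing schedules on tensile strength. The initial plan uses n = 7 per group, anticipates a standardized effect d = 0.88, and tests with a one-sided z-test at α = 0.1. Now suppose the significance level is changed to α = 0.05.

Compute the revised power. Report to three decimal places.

Power ≈ 0.501

δ = d·√(n/2) = 0.88 × √(7/2) = 1.6463 (unchanged). New critical value: z_{0.05} = 1.645.
Revised power = Φ(δ − 1.645) = Φ(0.001) = 0.5006.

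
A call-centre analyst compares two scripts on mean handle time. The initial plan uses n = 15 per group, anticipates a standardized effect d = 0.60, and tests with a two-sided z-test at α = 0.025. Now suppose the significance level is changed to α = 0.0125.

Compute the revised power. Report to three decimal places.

Power ≈ 0.196

δ = d·√(n/2) = 0.60 × √(15/2) = 1.6432 (unchanged). New critical value: z_{0.0063} = 2.498.
Revised power = Φ(δ − 2.498) + Φ(−δ − 2.498) = Φ(-0.855) + Φ(-4.141) = 0.1964 + 0.0000 = 0.1964.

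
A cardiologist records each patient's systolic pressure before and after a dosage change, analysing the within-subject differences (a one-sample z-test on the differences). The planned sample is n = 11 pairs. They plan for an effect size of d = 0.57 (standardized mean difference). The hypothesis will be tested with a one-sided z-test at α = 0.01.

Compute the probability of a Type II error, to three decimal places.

β ≈ 0.669

Noncentrality parameter: δ = d·√n = 0.57 × √11 = 1.8905
Critical value for a one-sided test at α = 0.01: z_α = 2.326.
Power = P(Z > 2.326 − δ) = Φ(-0.436) = 0.3315.
Type II error: β = 1 − power = 1 − 0.3315 = 0.6685.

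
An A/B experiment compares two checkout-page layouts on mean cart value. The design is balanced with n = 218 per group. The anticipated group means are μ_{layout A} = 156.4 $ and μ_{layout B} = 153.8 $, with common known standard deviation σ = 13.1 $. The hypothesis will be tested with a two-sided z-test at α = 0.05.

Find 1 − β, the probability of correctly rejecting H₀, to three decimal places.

Power ≈ 0.545

Standardized effect: d = |μ_{layout A} − μ_{layout B}| / σ = |156.4 − 153.8| / 13.1 = 0.1985
Noncentrality parameter: δ = d·√(n/2) = 0.1985 × √(218/2) = 2.0721
Two-sided α = 0.05 → critical value z_{0.025} = 1.960.
Power = Φ(δ − 1.960) + Φ(−δ − 1.960) = Φ(0.112) + Φ(-4.032) = 0.5447 + 0.0000 = 0.5447.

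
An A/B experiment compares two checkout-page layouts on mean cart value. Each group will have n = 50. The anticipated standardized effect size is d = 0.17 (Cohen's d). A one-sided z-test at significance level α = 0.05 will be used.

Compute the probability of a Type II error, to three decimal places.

β ≈ 0.787

Noncentrality parameter: δ = d·√(n/2) = 0.17 × √(50/2) = 0.8500
One-sided α = 0.05 → critical value z_{0.05} = 1.645.
Power = Φ(δ − 1.645) = Φ(-0.795) = 0.2133.
Type II error: β = 1 − power = 1 − 0.2133 = 0.7867.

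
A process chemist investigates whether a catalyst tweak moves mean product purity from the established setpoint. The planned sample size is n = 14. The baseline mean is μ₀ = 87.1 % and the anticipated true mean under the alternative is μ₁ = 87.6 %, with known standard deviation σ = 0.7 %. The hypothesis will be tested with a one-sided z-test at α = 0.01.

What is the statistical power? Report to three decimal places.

Power ≈ 0.635

Standardized effect: d = |μ₁ − μ₀| / σ = |87.6 − 87.1| / 0.7 = 0.7143
Noncentrality parameter: δ = d·√n = 0.7143 × √14 = 2.6726
Critical value for a one-sided test at α = 0.01: z_α = 2.326.
Power = Φ(δ − 2.326) = Φ(0.346) = 0.6354.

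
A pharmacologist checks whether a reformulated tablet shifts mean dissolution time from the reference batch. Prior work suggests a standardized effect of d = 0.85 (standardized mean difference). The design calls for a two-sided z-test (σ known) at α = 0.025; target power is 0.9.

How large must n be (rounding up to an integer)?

n = 18

Set Φ(δ − 2.241) = 0.9; then δ − 2.241 = Φ⁻¹(0.9) = 1.282, giving δ = 3.523.
(Ignoring the negligible lower-tail rejection probability gives the usual closed-form inversion.)
δ = d·√n ⇒ n = (δ/d)² = (3.523 / 0.85)² = 17.18.
Rounding up, n = 18.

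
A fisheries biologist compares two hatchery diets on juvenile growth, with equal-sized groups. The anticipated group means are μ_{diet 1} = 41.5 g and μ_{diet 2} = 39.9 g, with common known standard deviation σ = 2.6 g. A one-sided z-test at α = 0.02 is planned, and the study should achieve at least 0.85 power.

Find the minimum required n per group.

Standardized effect: d = |μ_{diet 1} − μ_{diet 2}| / σ = |41.5 − 39.9| / 2.6 = 0.6154
For power 0.85 need Φ(δ − z_{0.02}) = 0.85, so δ = z_{0.02} + z_{0.15} = 2.054 + 1.036 = 3.090.
δ = d·√(n/2) ⇒ n = 2(δ/d)² = 2 × (3.090 / 0.6154)² = 50.43.
Rounding up, n = 51 per group.

n = 51 per group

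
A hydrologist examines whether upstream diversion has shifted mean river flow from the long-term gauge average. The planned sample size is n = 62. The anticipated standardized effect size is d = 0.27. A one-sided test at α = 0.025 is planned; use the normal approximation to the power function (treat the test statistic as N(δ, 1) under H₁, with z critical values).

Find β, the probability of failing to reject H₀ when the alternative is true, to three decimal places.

Noncentrality parameter: δ = d·√n = 0.27 × √62 = 2.1260
Critical value for a one-sided test at α = 0.025: z_α = 1.960.
Power = Φ(δ − 1.960) = Φ(0.166) = 0.5659.
Type II error: β = 1 − power = 1 − 0.5659 = 0.4341.

β ≈ 0.434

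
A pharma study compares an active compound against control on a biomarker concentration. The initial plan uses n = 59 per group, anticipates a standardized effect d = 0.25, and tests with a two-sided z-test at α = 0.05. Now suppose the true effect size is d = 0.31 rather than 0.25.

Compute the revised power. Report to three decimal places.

Power ≈ 0.391

With d = 0.31: δ = d·√(n/2) = 0.31 × √(59/2) = 1.6837. Critical value z_{0.025} = 1.960.
Revised power = Φ(δ − 1.960) + Φ(−δ − 1.960) = Φ(-0.276) + Φ(-3.644) = 0.3912 + 0.0001 = 0.3913.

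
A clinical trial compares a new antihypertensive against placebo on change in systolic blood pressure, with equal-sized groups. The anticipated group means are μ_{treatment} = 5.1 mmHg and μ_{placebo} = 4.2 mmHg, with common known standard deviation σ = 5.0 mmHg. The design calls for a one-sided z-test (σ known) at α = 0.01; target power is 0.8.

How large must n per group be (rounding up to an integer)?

Standardized effect: d = |μ_{treatment} − μ_{placebo}| / σ = |5.1 − 4.2| / 5.0 = 0.1800
Set Φ(δ − 2.326) = 0.8; then δ − 2.326 = Φ⁻¹(0.8) = 0.842, giving δ = 3.168.
δ = d·√(n/2) ⇒ n = 2(δ/d)² = 2 × (3.168 / 0.1800)² = 619.51.
Rounding up, n = 620 per group.

n = 620 per group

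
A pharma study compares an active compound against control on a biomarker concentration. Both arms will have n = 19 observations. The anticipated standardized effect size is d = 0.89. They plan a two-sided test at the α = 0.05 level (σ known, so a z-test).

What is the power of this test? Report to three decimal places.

Power ≈ 0.783

Noncentrality parameter: δ = d·√(n/2) = 0.89 × √(19/2) = 2.7432
Two-sided α = 0.05 → critical value z_{0.025} = 1.960.
Power = Φ(δ − 1.960) + Φ(−δ − 1.960) = Φ(0.783) + Φ(-4.703) = 0.7832 + 0.0000 = 0.7832.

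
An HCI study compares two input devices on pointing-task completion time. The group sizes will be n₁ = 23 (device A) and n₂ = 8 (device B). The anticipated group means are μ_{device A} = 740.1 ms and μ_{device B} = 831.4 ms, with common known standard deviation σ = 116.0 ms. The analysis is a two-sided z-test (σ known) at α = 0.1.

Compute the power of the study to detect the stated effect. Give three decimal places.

Power ≈ 0.608

Standardized effect: d = |μ_{device A} − μ_{device B}| / σ = |740.1 − 831.4| / 116.0 = 0.7871
Noncentrality parameter: δ = d / √(1/n₁ + 1/n₂) = 0.7871 / √(1/23 + 1/8) = 1.9175
Critical value for a two-sided test at α = 0.1: z_{α/2} = 1.645.
Power = Φ(δ − 1.645) + Φ(−δ − 1.645) = Φ(0.273) + Φ(-3.562) = 0.6074 + 0.0002 = 0.6076.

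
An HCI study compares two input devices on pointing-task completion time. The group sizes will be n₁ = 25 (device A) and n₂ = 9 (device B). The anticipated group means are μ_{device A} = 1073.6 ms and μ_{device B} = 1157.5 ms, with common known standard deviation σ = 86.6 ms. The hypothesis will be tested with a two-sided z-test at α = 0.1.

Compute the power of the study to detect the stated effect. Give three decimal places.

Power ≈ 0.802

Standardized effect: d = |μ_{device A} − μ_{device B}| / σ = |1073.6 − 1157.5| / 86.6 = 0.9688
Noncentrality parameter: δ = d / √(1/n₁ + 1/n₂) = 0.9688 / √(1/25 + 1/9) = 2.4923
Critical value for a two-sided test at α = 0.1: z_{α/2} = 1.645.
Power = Φ(δ − 1.645) + Φ(−δ − 1.645) = Φ(0.847) + Φ(-4.137) = 0.8016 + 0.0000 = 0.8016.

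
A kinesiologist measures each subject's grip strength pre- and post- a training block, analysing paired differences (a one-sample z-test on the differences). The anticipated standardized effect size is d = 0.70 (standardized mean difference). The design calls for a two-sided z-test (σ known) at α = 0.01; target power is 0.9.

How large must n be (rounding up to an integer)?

n = 31

For power 0.9 need Φ(δ − z_{0.005}) = 0.9, so δ = z_{0.005} + z_{0.10} = 2.576 + 1.282 = 3.857.
(For δ > 0 the lower-tail rejection region contributes negligibly to power, so the one-term inversion is standard.)
δ = d·√n ⇒ n = (δ/d)² = (3.857 / 0.70)² = 30.37.
Rounding up, n = 31.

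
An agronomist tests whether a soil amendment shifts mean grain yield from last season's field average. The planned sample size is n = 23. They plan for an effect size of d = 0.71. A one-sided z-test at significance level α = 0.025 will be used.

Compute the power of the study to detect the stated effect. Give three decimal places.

Noncentrality parameter: δ = d·√n = 0.71 × √23 = 3.4050
One-sided α = 0.025 → critical value z_{0.025} = 1.960.
Power = P(Z > 1.960 − δ) = Φ(1.445) = 0.9258.

Power ≈ 0.926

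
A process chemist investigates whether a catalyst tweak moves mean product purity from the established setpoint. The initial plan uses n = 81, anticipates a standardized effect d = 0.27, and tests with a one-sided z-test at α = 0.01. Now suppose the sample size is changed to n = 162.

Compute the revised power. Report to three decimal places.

With n = 162: δ = d·√n = 0.27 × √162 = 3.4365. Critical value z_{0.01} = 2.326.
Revised power = P(Z > 2.326 − δ) = Φ(1.110) = 0.8665.

Power ≈ 0.867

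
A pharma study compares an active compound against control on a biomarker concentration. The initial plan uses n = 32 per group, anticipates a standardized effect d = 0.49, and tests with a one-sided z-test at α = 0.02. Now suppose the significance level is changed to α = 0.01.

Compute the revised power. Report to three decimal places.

Power ≈ 0.357

δ = d·√(n/2) = 0.49 × √(32/2) = 1.9600 (unchanged). New critical value: z_{0.01} = 2.326.
Revised power = P(Z > 2.326 − δ) = Φ(-0.366) = 0.3571.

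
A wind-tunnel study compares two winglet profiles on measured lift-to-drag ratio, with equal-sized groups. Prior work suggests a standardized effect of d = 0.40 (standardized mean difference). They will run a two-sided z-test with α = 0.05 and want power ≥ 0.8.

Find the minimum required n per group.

n = 99 per group

For power 0.8 need Φ(δ − z_{0.025}) = 0.8, so δ = z_{0.025} + z_{0.20} = 1.960 + 0.842 = 2.802.
(The Φ(−δ − z_{α/2}) term is vanishingly small for δ > 0 and is dropped in the standard sample-size formula.)
δ = d·√(n/2) ⇒ n = 2(δ/d)² = 2 × (2.802 / 0.40)² = 98.11.
Round up to the next whole unit.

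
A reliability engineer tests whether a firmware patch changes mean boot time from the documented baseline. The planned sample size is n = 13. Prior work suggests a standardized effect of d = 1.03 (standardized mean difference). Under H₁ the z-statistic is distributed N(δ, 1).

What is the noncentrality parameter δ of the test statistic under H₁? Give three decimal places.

The noncentrality parameter scales effect size by the design's sample-size factor: δ = d·√n = 1.03 × √13 = 3.7137

δ ≈ 3.714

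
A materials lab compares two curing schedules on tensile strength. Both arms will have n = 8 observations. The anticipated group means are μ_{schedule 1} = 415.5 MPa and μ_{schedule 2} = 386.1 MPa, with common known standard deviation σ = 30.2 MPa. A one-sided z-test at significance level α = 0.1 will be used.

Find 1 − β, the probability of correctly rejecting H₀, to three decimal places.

Power ≈ 0.747

Standardized effect: d = |μ_{schedule 1} − μ_{schedule 2}| / σ = |415.5 − 386.1| / 30.2 = 0.9735
Noncentrality parameter: δ = d·√(n/2) = 0.9735 × √(8/2) = 1.9470
Critical value for a one-sided test at α = 0.1: z_α = 1.282.
Power = P(Z > 1.282 − δ) = Φ(0.665) = 0.7471.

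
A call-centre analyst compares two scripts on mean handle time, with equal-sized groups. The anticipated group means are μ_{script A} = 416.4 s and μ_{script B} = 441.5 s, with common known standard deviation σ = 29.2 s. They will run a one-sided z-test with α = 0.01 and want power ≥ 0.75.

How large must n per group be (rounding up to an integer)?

Standardized effect: d = |μ_{script A} − μ_{script B}| / σ = |416.4 − 441.5| / 29.2 = 0.8596
For power 0.75 need Φ(δ − z_{0.01}) = 0.75, so δ = z_{0.01} + z_{0.25} = 2.326 + 0.674 = 3.001.
δ = d·√(n/2) ⇒ n = 2(δ/d)² = 2 × (3.001 / 0.8596)² = 24.37.
Round up to the next whole unit.

n = 25 per group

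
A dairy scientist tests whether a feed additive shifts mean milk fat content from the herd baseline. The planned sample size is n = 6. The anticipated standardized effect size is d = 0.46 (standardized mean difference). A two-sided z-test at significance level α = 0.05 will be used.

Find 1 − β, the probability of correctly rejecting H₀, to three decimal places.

Power ≈ 0.203

Noncentrality parameter: λ = d·√n = 0.46 × √6 = 1.1268
Two-sided α = 0.05 → critical value z_{0.025} = 1.960.
Power = Φ(λ − 1.960) + Φ(−λ − 1.960) = Φ(-0.833) + Φ(-3.087) = 0.2024 + 0.0010 = 0.2034.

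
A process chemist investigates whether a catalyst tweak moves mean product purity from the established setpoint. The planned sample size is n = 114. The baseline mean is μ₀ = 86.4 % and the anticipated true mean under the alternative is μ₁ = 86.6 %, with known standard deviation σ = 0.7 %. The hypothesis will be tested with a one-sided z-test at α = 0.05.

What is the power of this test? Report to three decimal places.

Power ≈ 0.920

Standardized effect: d = |μ₁ − μ₀| / σ = |86.6 − 86.4| / 0.7 = 0.2857
Noncentrality parameter: δ = d·√n = 0.2857 × √114 = 3.0506
One-sided α = 0.05 → critical value z_{0.05} = 1.645.
Power = Φ(δ − 1.645) = Φ(1.406) = 0.9201.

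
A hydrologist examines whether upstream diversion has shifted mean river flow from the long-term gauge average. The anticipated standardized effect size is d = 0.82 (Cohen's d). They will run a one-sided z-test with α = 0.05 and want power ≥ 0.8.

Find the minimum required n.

n = 10

For power 0.8 need Φ(δ − z_{0.05}) = 0.8, so δ = z_{0.05} + z_{0.20} = 1.645 + 0.842 = 2.486.
δ = d·√n ⇒ n = (δ/d)² = (2.486 / 0.82)² = 9.19.
Rounding up, n = 10.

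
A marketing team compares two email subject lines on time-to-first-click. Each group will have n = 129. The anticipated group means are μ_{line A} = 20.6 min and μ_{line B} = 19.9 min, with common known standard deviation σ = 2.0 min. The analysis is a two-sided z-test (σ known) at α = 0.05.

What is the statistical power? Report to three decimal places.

Power ≈ 0.803

Standardized effect: d = |μ_{line A} − μ_{line B}| / σ = |20.6 − 19.9| / 2.0 = 0.3500
Noncentrality parameter: δ = d·√(n/2) = 0.3500 × √(129/2) = 2.8109
Two-sided α = 0.05 → critical value z_{0.025} = 1.960.
Power = Φ(δ − 1.960) + Φ(−δ − 1.960) = Φ(0.851) + Φ(-4.771) = 0.8026 + 0.0000 = 0.8026.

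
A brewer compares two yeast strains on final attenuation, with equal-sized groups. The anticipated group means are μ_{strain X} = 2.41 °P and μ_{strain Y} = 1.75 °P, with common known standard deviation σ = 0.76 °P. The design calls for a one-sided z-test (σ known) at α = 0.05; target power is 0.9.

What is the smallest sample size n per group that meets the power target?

Standardized effect: d = |μ_{strain X} − μ_{strain Y}| / σ = |2.41 − 1.75| / 0.76 = 0.8684
For power 0.9 need Φ(δ − z_{0.05}) = 0.9, so δ = z_{0.05} + z_{0.10} = 1.645 + 1.282 = 2.926.
δ = d·√(n/2) ⇒ n = 2(δ/d)² = 2 × (2.926 / 0.8684)² = 22.71.
Round up to the next whole unit.

n = 23 per group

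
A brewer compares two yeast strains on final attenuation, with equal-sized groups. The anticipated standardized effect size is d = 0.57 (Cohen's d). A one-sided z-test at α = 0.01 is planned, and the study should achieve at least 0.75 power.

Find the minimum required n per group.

n = 56 per group

Set Φ(δ − 2.326) = 0.75; then δ − 2.326 = Φ⁻¹(0.75) = 0.674, giving δ = 3.001.
δ = d·√(n/2) ⇒ n = 2(δ/d)² = 2 × (3.001 / 0.57)² = 55.43.
Round up to the next whole unit.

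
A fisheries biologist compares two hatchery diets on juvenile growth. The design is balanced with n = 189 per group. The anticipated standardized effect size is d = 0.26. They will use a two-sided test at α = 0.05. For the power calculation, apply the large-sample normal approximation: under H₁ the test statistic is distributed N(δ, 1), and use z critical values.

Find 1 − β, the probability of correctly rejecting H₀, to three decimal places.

Power ≈ 0.715

Noncentrality parameter: δ = d·√(n/2) = 0.26 × √(189/2) = 2.5275
Critical value for a two-sided test at α = 0.05: z_{α/2} = 1.960.
Power = Φ(δ − 1.960) + Φ(−δ − 1.960) = Φ(0.568) + Φ(-4.487) = 0.7148 + 0.0000 = 0.7148.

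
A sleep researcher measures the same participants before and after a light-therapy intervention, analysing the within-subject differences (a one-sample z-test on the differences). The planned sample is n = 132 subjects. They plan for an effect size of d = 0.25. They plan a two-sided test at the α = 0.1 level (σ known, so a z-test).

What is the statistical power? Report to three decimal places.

Power ≈ 0.890

Noncentrality parameter: δ = d·√n = 0.25 × √132 = 2.8723
Two-sided α = 0.1 → critical value z_{0.05} = 1.645.
Power = Φ(δ − 1.645) + Φ(−δ − 1.645) = Φ(1.227) + Φ(-4.517) = 0.8902 + 0.0000 = 0.8902.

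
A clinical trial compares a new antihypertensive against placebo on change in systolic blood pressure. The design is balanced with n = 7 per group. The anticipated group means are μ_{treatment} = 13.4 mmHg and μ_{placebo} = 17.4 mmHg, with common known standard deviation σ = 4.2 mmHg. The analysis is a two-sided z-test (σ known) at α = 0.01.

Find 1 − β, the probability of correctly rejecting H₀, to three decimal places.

Power ≈ 0.214

Standardized effect: d = |μ_{treatment} − μ_{placebo}| / σ = |13.4 − 17.4| / 4.2 = 0.9524
Noncentrality parameter: λ = d·√(n/2) = 0.9524 × √(7/2) = 1.7817
Critical value for a two-sided test at α = 0.01: z_{α/2} = 2.576.
Power = Φ(λ − 2.576) + Φ(−λ − 2.576) = Φ(-0.794) + Φ(-4.358) = 0.2136 + 0.0000 = 0.2136.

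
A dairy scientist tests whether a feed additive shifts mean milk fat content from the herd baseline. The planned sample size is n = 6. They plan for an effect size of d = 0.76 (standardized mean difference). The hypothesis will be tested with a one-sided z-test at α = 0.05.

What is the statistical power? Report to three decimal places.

Noncentrality parameter: δ = d·√n = 0.76 × √6 = 1.8616
Critical value for a one-sided test at α = 0.05: z_α = 1.645.
Power = Φ(δ − 1.645) = Φ(0.217) = 0.5858.

Power ≈ 0.586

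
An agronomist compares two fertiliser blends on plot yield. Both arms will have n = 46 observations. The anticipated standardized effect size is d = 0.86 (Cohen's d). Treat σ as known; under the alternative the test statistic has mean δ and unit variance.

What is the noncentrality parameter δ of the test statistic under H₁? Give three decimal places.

δ ≈ 4.124

The noncentrality parameter scales effect size by the design's sample-size factor: δ = d·√(n/2) = 0.86 × √(46/2) = 4.1244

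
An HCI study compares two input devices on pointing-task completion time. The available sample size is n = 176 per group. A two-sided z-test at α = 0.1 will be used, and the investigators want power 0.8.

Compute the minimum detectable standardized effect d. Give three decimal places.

d ≈ 0.265

Required noncentrality: δ = z_{0.05} + z_{0.20} = 1.645 + 0.842 = 2.486.
(The second rejection-region term Φ(−δ − z_{α/2}) is negligible and dropped.)
δ = d·√(n/2) ⇒ d = δ/√(n/2) = 2.486/√(176/2) = 0.2651.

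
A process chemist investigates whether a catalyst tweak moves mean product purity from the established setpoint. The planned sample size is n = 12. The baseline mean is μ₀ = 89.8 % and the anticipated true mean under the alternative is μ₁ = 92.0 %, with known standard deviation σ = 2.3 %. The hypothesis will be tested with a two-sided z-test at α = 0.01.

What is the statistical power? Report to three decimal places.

Standardized effect: d = |μ₁ − μ₀| / σ = |92.0 − 89.8| / 2.3 = 0.9565
Noncentrality parameter: δ = d·√n = 0.9565 × √12 = 3.3135
Two-sided α = 0.01 → critical value z_{0.005} = 2.576.
Power = Φ(δ − 2.576) + Φ(−δ − 2.576) = Φ(0.738) + Φ(-5.889) = 0.7696 + 0.0000 = 0.7696.

Power ≈ 0.770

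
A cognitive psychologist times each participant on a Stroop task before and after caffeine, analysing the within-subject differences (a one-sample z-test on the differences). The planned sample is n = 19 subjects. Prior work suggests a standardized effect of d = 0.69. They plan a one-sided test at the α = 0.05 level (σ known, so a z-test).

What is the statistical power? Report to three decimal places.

Noncentrality parameter: δ = d·√n = 0.69 × √19 = 3.0076
One-sided α = 0.05 → critical value z_{0.05} = 1.645.
Power = Φ(δ − 1.645) = Φ(1.363) = 0.9135.

Power ≈ 0.914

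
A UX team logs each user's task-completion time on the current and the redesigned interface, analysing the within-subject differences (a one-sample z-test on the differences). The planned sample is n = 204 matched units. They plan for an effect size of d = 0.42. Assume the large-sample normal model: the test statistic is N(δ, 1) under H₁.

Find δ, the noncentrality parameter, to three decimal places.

δ ≈ 5.999

The noncentrality parameter scales effect size by the design's sample-size factor: δ = d·√n = 0.42 × √204 = 5.9988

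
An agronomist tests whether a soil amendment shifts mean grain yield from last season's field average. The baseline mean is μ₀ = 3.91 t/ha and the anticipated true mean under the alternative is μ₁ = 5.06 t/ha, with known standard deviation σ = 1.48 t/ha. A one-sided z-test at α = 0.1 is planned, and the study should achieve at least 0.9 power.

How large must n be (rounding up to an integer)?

Standardized effect: d = |μ₁ − μ₀| / σ = |5.06 − 3.91| / 1.48 = 0.7770
Set Φ(δ − 1.282) = 0.9; then δ − 1.282 = Φ⁻¹(0.9) = 1.282, giving δ = 2.563.
δ = d·√n ⇒ n = (δ/d)² = (2.563 / 0.7770)² = 10.88.
Rounding up, n = 11.

n = 11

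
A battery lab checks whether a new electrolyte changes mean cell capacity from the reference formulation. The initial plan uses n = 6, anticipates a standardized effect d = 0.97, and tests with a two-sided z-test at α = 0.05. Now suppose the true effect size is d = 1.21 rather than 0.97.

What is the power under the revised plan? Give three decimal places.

Power ≈ 0.842

With d = 1.21: δ = d·√n = 1.21 × √6 = 2.9639. Critical value z_{0.025} = 1.960.
Revised power = Φ(δ − 1.960) + Φ(−δ − 1.960) = Φ(1.004) + Φ(-4.924) = 0.8423 + 0.0000 = 0.8423.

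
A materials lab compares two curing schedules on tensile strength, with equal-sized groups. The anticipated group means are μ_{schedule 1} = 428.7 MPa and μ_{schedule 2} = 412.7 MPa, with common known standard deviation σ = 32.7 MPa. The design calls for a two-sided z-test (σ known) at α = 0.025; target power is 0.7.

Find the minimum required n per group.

Standardized effect: d = |μ_{schedule 1} − μ_{schedule 2}| / σ = |428.7 − 412.7| / 32.7 = 0.4893
For power 0.7 need Φ(δ − z_{0.0125}) = 0.7, so δ = z_{0.0125} + z_{0.30} = 2.241 + 0.524 = 2.766.
(For δ > 0 the lower-tail rejection region contributes negligibly to power, so the one-term inversion is standard.)
δ = d·√(n/2) ⇒ n = 2(δ/d)² = 2 × (2.766 / 0.4893)² = 63.90.
Round up to the next whole unit.

n = 64 per group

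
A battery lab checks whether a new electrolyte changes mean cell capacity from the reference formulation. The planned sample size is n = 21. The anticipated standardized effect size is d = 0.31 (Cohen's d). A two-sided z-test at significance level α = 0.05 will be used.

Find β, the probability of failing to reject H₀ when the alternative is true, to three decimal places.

β ≈ 0.705

Noncentrality parameter: λ = d·√n = 0.31 × √21 = 1.4206
Two-sided α = 0.05 → critical value z_{0.025} = 1.960.
Power = Φ(λ − 1.960) + Φ(−λ − 1.960) = Φ(-0.539) + Φ(-3.381) = 0.2948 + 0.0004 = 0.2952.
Type II error: β = 1 − power = 1 − 0.2952 = 0.7048.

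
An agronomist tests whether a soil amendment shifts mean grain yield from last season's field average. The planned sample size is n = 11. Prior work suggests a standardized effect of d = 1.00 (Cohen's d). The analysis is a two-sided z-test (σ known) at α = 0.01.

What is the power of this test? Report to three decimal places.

Power ≈ 0.771

Noncentrality parameter: δ = d·√n = 1.00 × √11 = 3.3166
Two-sided α = 0.01 → critical value z_{0.005} = 2.576.
Power = Φ(δ − 2.576) + Φ(−δ − 2.576) = Φ(0.741) + Φ(-5.892) = 0.7706 + 0.0000 = 0.7706.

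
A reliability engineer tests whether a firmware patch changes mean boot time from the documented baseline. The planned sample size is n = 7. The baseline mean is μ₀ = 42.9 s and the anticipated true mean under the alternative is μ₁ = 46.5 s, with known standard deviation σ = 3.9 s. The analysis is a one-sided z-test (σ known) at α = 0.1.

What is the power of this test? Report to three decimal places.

Standardized effect: d = |μ₁ − μ₀| / σ = |46.5 − 42.9| / 3.9 = 0.9231
Noncentrality parameter: δ = d·√n = 0.9231 × √7 = 2.4422
One-sided α = 0.1 → critical value z_{0.1} = 1.282.
Power = P(Z > 1.282 − δ) = Φ(1.161) = 0.8771.

Power ≈ 0.877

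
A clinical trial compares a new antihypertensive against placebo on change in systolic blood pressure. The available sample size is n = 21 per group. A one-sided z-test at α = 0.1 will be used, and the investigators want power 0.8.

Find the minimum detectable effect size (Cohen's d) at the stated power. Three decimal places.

Required noncentrality: δ = z_{0.1} + z_{0.20} = 1.282 + 0.842 = 2.123.
δ = d·√(n/2) ⇒ d = δ/√(n/2) = 2.123/√(21/2) = 0.6552.

d ≈ 0.655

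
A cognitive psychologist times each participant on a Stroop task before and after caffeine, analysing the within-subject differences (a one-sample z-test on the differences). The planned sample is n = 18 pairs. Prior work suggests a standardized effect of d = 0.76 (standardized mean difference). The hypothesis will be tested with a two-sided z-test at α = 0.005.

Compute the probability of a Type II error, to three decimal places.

Noncentrality parameter: δ = d·√n = 0.76 × √18 = 3.2244
Critical value for a two-sided test at α = 0.005: z_{α/2} = 2.807.
Power = Φ(δ − 2.807) + Φ(−δ − 2.807) = Φ(0.417) + Φ(-6.031) = 0.6618 + 0.0000 = 0.6618.
Type II error: β = 1 − power = 1 − 0.6618 = 0.3382.

β ≈ 0.338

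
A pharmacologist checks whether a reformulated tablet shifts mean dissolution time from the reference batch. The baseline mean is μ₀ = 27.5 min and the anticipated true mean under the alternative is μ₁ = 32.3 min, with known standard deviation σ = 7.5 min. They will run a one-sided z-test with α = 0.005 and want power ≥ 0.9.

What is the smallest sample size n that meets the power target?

Standardized effect: d = |μ₁ − μ₀| / σ = |32.3 − 27.5| / 7.5 = 0.6400
Set Φ(δ − 2.576) = 0.9; then δ − 2.576 = Φ⁻¹(0.9) = 1.282, giving δ = 3.857.
δ = d·√n ⇒ n = (δ/d)² = (3.857 / 0.6400)² = 36.33.
Round up to the next whole unit.

n = 37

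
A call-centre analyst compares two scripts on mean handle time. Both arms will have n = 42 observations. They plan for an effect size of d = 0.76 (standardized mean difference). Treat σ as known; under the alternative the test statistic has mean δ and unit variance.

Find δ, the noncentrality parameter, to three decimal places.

δ ≈ 3.483

The noncentrality parameter scales effect size by the design's sample-size factor: δ = d·√(n/2) = 0.76 × √(42/2) = 3.4828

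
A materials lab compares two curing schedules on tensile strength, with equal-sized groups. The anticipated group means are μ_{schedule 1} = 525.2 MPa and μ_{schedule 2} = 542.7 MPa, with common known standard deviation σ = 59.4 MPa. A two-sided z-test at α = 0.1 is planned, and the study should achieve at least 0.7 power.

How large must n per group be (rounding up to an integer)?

n = 109 per group

Standardized effect: d = |μ_{schedule 1} − μ_{schedule 2}| / σ = |525.2 − 542.7| / 59.4 = 0.2946
For power 0.7 need Φ(δ − z_{0.05}) = 0.7, so δ = z_{0.05} + z_{0.30} = 1.645 + 0.524 = 2.169.
(The Φ(−δ − z_{α/2}) term is vanishingly small for δ > 0 and is dropped in the standard sample-size formula.)
δ = d·√(n/2) ⇒ n = 2(δ/d)² = 2 × (2.169 / 0.2946)² = 108.43.
Rounding up, n = 109 per group.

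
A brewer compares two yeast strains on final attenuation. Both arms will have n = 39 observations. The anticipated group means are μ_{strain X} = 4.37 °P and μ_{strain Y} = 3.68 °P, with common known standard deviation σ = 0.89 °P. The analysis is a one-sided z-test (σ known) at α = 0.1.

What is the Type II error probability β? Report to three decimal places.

β ≈ 0.016

Standardized effect: d = |μ_{strain X} − μ_{strain Y}| / σ = |4.37 − 3.68| / 0.89 = 0.7753
Noncentrality parameter: δ = d·√(n/2) = 0.7753 × √(39/2) = 3.4235
Critical value for a one-sided test at α = 0.1: z_α = 1.282.
Power = Φ(δ − 1.282) = Φ(2.142) = 0.9839.
Type II error: β = 1 − power = 1 − 0.9839 = 0.0161.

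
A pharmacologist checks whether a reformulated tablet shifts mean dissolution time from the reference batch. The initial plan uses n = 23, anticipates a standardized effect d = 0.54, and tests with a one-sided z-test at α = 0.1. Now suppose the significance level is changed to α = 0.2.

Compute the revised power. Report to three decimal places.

δ = d·√n = 0.54 × √23 = 2.5897 (unchanged). New critical value: z_{0.2} = 0.842.
Revised power = P(Z > 0.842 − δ) = Φ(1.748) = 0.9598.

Power ≈ 0.960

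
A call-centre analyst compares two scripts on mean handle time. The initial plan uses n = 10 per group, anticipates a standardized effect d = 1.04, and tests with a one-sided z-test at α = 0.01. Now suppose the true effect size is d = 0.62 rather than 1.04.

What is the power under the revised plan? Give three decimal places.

Power ≈ 0.174

With d = 0.62: δ = d·√(n/2) = 0.62 × √(10/2) = 1.3864. Critical value z_{0.01} = 2.326.
Revised power = Φ(δ − 2.326) = Φ(-0.940) = 0.1736.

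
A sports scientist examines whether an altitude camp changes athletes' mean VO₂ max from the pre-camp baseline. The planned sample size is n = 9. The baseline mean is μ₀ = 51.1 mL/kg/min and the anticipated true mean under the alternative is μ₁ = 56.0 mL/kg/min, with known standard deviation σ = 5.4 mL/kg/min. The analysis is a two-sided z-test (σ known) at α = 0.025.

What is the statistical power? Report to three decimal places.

Standardized effect: d = |μ₁ − μ₀| / σ = |56.0 − 51.1| / 5.4 = 0.9074
Noncentrality parameter: δ = d·√n = 0.9074 × √9 = 2.7222
Two-sided α = 0.025 → critical value z_{0.0125} = 2.241.
Power = Φ(δ − 2.241) + Φ(−δ − 2.241) = Φ(0.481) + Φ(-4.964) = 0.6847 + 0.0000 = 0.6847.

Power ≈ 0.685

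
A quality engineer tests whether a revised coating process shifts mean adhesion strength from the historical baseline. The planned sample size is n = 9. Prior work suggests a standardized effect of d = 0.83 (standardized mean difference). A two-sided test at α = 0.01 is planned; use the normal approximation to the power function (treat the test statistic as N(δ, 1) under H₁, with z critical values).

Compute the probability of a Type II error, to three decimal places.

Noncentrality parameter: δ = d·√n = 0.83 × √9 = 2.4900
Two-sided α = 0.01 → critical value z_{0.005} = 2.576.
Power = Φ(δ − 2.576) + Φ(−δ − 2.576) = Φ(-0.086) + Φ(-5.066) = 0.4658 + 0.0000 = 0.4658.
Type II error: β = 1 − power = 1 − 0.4658 = 0.5342.

β ≈ 0.534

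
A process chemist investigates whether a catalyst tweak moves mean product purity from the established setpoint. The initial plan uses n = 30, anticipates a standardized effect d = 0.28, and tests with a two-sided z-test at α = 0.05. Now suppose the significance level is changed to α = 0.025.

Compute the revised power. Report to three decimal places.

Power ≈ 0.240

δ = d·√n = 0.28 × √30 = 1.5336 (unchanged). New critical value: z_{0.0125} = 2.241.
Revised power = Φ(δ − 2.241) + Φ(−δ − 2.241) = Φ(-0.708) + Φ(-3.775) = 0.2395 + 0.0001 = 0.2396.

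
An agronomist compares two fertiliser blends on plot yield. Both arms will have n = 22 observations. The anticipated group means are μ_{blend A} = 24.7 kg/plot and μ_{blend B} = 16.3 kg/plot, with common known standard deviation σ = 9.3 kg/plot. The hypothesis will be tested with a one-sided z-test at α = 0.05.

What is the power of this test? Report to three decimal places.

Standardized effect: d = |μ_{blend A} − μ_{blend B}| / σ = |24.7 − 16.3| / 9.3 = 0.9032
Noncentrality parameter: δ = d·√(n/2) = 0.9032 × √(22/2) = 2.9957
Critical value for a one-sided test at α = 0.05: z_α = 1.645.
Power = P(Z > 1.645 − δ) = Φ(1.351) = 0.9116.

Power ≈ 0.912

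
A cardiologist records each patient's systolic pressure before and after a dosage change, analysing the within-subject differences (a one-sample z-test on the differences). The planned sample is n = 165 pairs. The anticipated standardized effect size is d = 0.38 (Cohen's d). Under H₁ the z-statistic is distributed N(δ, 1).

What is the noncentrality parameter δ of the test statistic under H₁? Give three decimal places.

δ ≈ 4.881

The noncentrality parameter scales effect size by the design's sample-size factor: δ = d·√n = 0.38 × √165 = 4.8812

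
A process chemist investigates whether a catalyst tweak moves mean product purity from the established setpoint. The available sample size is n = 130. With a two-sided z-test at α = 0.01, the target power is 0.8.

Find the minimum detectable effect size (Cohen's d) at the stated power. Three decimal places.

Need Φ(δ − 2.576) = 0.8, so δ = 2.576 + 0.842 = 3.417.
(Lower-tail contribution to power is negligible for δ > 0.)
δ = d·√n ⇒ d = δ/√n = 3.417/√130 = 0.2997.

d ≈ 0.300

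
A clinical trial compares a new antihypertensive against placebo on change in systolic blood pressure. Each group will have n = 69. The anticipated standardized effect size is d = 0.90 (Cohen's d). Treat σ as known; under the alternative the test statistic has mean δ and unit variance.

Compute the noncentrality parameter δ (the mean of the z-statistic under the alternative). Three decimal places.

δ = d·√(n/2) = 0.90 × √(69/2) = 5.2863

δ ≈ 5.286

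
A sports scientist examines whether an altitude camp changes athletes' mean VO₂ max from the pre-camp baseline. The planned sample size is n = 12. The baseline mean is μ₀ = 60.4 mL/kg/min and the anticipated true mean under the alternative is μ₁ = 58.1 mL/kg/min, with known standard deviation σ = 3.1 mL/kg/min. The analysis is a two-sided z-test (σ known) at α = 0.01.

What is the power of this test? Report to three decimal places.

Standardized effect: d = |μ₁ − μ₀| / σ = |58.1 − 60.4| / 3.1 = 0.7419
Noncentrality parameter: δ = d·√n = 0.7419 × √12 = 2.5701
Two-sided α = 0.01 → critical value z_{0.005} = 2.576.
Power = Φ(δ − 2.576) + Φ(−δ − 2.576) = Φ(-0.006) + Φ(-5.146) = 0.4977 + 0.0000 = 0.4977.

Power ≈ 0.498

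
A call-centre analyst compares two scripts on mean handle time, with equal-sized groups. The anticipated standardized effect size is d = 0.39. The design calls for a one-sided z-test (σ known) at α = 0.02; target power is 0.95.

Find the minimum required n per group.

n = 180 per group

For power 0.95 need Φ(δ − z_{0.02}) = 0.95, so δ = z_{0.02} + z_{0.05} = 2.054 + 1.645 = 3.699.
δ = d·√(n/2) ⇒ n = 2(δ/d)² = 2 × (3.699 / 0.39)² = 179.88.
Rounding up, n = 180 per group.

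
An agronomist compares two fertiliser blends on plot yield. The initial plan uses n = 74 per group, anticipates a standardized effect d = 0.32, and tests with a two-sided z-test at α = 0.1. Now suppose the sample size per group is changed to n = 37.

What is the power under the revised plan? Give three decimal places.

Power ≈ 0.395

With n = 37 per group: δ = d·√(n/2) = 0.32 × √(37/2) = 1.3764. Critical value z_{0.05} = 1.645.
Revised power = Φ(δ − 1.645) + Φ(−δ − 1.645) = Φ(-0.268) + Φ(-3.021) = 0.3942 + 0.0013 = 0.3954.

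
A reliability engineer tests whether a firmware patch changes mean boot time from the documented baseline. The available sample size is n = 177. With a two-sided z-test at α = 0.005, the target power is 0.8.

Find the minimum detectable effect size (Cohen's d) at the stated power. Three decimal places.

Need Φ(δ − 2.807) = 0.8, so δ = 2.807 + 0.842 = 3.649.
(Lower-tail contribution to power is negligible for δ > 0.)
δ = d·√n ⇒ d = δ/√n = 3.649/√177 = 0.2742.

d ≈ 0.274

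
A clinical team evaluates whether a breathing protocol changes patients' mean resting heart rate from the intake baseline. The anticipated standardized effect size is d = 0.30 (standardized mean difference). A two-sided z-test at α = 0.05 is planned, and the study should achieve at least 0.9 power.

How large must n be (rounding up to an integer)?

n = 117

Set Φ(δ − 1.960) = 0.9; then δ − 1.960 = Φ⁻¹(0.9) = 1.282, giving δ = 3.242.
(The Φ(−δ − z_{α/2}) term is vanishingly small for δ > 0 and is dropped in the standard sample-size formula.)
δ = d·√n ⇒ n = (δ/d)² = (3.242 / 0.30)² = 116.75.
Round up to the next whole unit.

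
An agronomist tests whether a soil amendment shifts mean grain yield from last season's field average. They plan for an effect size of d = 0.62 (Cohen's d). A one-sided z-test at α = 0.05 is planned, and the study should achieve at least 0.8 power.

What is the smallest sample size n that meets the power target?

Set Φ(δ − 1.645) = 0.8; then δ − 1.645 = Φ⁻¹(0.8) = 0.842, giving δ = 2.486.
δ = d·√n ⇒ n = (δ/d)² = (2.486 / 0.62)² = 16.08.
Round up to the next whole unit.

n = 17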